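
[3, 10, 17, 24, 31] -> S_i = 3 + 7*i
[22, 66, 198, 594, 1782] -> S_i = 22*3^i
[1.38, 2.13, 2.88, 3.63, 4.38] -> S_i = 1.38 + 0.75*i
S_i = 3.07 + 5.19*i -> [3.07, 8.26, 13.45, 18.64, 23.83]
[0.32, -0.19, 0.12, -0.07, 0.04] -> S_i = 0.32*(-0.60)^i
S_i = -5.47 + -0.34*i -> [-5.47, -5.81, -6.15, -6.49, -6.83]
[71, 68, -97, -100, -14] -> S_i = Random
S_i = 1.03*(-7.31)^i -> [1.03, -7.53, 55.04, -402.34, 2941.08]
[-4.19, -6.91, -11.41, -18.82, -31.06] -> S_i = -4.19*1.65^i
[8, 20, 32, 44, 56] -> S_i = 8 + 12*i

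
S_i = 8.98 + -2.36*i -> [8.98, 6.62, 4.26, 1.9, -0.46]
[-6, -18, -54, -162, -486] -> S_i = -6*3^i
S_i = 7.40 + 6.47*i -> [7.4, 13.87, 20.34, 26.81, 33.28]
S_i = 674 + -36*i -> [674, 638, 602, 566, 530]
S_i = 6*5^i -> [6, 30, 150, 750, 3750]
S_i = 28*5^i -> [28, 140, 700, 3500, 17500]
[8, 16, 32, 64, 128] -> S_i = 8*2^i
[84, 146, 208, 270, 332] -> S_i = 84 + 62*i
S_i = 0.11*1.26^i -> [0.11, 0.14, 0.17, 0.22, 0.28]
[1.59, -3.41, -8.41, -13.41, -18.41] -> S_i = 1.59 + -5.00*i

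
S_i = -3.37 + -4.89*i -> [-3.37, -8.26, -13.15, -18.04, -22.93]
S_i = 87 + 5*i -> [87, 92, 97, 102, 107]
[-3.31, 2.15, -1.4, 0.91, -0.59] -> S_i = -3.31*(-0.65)^i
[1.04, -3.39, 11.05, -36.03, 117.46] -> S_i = 1.04*(-3.26)^i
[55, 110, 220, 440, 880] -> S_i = 55*2^i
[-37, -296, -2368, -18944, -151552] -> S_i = -37*8^i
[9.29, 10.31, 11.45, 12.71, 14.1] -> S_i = 9.29*1.11^i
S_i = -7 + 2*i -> [-7, -5, -3, -1, 1]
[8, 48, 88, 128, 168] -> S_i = 8 + 40*i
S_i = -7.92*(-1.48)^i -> [-7.92, 11.72, -17.35, 25.67, -38.0]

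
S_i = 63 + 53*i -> [63, 116, 169, 222, 275]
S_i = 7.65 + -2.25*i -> [7.65, 5.4, 3.15, 0.9, -1.35]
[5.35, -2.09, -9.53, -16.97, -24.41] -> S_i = 5.35 + -7.44*i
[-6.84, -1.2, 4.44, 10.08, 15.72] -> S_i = -6.84 + 5.64*i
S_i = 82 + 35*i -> [82, 117, 152, 187, 222]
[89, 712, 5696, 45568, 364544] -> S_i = 89*8^i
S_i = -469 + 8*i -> [-469, -461, -453, -445, -437]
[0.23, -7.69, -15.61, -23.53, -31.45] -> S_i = 0.23 + -7.92*i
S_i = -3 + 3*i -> [-3, 0, 3, 6, 9]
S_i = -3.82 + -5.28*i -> [-3.82, -9.1, -14.38, -19.66, -24.94]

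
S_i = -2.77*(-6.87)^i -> [-2.77, 19.03, -130.74, 898.15, -6170.31]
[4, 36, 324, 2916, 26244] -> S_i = 4*9^i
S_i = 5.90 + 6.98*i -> [5.9, 12.88, 19.86, 26.84, 33.82]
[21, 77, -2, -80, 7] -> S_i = Random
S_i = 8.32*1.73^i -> [8.32, 14.39, 24.9, 43.08, 74.53]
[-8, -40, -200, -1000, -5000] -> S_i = -8*5^i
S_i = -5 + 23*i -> [-5, 18, 41, 64, 87]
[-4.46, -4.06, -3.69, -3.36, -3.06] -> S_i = -4.46*0.91^i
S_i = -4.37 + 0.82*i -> [-4.37, -3.55, -2.73, -1.91, -1.09]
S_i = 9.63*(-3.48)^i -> [9.63, -33.51, 116.62, -405.85, 1412.35]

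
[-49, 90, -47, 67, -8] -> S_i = Random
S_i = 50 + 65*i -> [50, 115, 180, 245, 310]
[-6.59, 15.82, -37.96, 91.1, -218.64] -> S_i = -6.59*(-2.40)^i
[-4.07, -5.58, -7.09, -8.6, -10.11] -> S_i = -4.07 + -1.51*i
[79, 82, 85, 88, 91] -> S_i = 79 + 3*i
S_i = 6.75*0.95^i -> [6.75, 6.41, 6.09, 5.79, 5.5]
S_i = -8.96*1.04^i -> [-8.96, -9.32, -9.69, -10.08, -10.48]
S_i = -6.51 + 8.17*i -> [-6.51, 1.66, 9.83, 18.0, 26.17]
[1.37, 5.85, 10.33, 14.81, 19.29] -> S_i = 1.37 + 4.48*i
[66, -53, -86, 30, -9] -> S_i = Random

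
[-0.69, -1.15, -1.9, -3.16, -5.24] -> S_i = -0.69*1.66^i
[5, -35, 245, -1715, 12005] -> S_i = 5*-7^i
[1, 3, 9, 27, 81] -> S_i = 1*3^i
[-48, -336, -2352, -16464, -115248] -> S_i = -48*7^i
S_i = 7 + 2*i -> [7, 9, 11, 13, 15]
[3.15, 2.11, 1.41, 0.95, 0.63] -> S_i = 3.15*0.67^i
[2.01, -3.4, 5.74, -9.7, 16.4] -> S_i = 2.01*(-1.69)^i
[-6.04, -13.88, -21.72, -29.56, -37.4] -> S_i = -6.04 + -7.84*i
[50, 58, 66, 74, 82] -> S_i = 50 + 8*i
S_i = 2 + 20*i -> [2, 22, 42, 62, 82]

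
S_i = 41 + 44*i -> [41, 85, 129, 173, 217]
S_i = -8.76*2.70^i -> [-8.76, -23.65, -63.86, -172.42, -465.54]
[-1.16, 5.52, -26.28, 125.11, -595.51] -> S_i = -1.16*(-4.76)^i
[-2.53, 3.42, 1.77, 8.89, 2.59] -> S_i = Random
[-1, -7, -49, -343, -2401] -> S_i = -1*7^i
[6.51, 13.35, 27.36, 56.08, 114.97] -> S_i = 6.51*2.05^i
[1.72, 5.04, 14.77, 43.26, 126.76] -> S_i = 1.72*2.93^i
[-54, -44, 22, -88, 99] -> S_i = Random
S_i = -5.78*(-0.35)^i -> [-5.78, 2.02, -0.71, 0.25, -0.09]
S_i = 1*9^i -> [1, 9, 81, 729, 6561]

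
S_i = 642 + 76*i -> [642, 718, 794, 870, 946]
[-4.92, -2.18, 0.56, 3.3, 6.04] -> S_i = -4.92 + 2.74*i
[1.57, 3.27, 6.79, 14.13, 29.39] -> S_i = 1.57*2.08^i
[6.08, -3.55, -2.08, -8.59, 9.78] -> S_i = Random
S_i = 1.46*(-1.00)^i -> [1.46, -1.46, 1.46, -1.46, 1.46]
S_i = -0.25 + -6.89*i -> [-0.25, -7.14, -14.03, -20.92, -27.81]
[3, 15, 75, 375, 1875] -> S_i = 3*5^i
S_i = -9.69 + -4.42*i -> [-9.69, -14.11, -18.53, -22.95, -27.37]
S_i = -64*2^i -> [-64, -128, -256, -512, -1024]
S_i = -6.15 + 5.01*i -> [-6.15, -1.14, 3.87, 8.88, 13.89]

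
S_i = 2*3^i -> [2, 6, 18, 54, 162]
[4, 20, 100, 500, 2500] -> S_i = 4*5^i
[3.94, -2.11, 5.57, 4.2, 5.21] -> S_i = Random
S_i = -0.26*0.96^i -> [-0.26, -0.25, -0.24, -0.23, -0.22]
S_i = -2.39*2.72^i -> [-2.39, -6.5, -17.68, -48.1, -130.82]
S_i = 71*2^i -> [71, 142, 284, 568, 1136]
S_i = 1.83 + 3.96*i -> [1.83, 5.79, 9.75, 13.71, 17.67]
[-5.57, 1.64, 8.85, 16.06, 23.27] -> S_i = -5.57 + 7.21*i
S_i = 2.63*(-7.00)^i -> [2.63, -18.41, 128.87, -902.09, 6314.63]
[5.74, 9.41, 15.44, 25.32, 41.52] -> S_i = 5.74*1.64^i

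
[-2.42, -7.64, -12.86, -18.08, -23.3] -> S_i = -2.42 + -5.22*i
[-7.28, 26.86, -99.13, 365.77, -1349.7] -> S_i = -7.28*(-3.69)^i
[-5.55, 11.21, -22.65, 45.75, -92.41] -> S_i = -5.55*(-2.02)^i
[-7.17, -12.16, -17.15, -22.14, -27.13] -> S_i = -7.17 + -4.99*i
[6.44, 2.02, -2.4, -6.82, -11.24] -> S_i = 6.44 + -4.42*i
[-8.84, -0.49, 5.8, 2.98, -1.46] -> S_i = Random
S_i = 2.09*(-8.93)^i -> [2.09, -18.66, 166.67, -1488.33, 13290.83]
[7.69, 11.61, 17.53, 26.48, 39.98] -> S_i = 7.69*1.51^i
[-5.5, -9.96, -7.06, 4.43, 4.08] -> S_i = Random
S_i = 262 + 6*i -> [262, 268, 274, 280, 286]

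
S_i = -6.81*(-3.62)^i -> [-6.81, 24.65, -89.24, 323.05, -1169.45]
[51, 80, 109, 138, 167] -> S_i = 51 + 29*i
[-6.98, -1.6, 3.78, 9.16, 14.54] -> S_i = -6.98 + 5.38*i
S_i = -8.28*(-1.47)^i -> [-8.28, 12.17, -17.89, 26.3, -38.66]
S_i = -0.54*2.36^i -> [-0.54, -1.27, -3.01, -7.1, -16.75]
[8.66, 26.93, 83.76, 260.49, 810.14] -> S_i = 8.66*3.11^i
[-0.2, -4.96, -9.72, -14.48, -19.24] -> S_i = -0.20 + -4.76*i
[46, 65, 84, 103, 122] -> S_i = 46 + 19*i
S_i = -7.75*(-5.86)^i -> [-7.75, 45.42, -266.13, 1559.53, -9138.86]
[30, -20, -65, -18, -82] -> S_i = Random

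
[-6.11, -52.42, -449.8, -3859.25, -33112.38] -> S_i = -6.11*8.58^i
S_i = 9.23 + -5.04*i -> [9.23, 4.19, -0.85, -5.89, -10.93]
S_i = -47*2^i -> [-47, -94, -188, -376, -752]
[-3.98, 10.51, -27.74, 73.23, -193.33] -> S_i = -3.98*(-2.64)^i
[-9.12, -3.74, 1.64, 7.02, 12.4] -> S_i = -9.12 + 5.38*i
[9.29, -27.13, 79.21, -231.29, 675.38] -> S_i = 9.29*(-2.92)^i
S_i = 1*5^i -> [1, 5, 25, 125, 625]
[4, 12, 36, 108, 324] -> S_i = 4*3^i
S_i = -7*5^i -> [-7, -35, -175, -875, -4375]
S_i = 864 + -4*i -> [864, 860, 856, 852, 848]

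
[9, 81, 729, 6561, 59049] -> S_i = 9*9^i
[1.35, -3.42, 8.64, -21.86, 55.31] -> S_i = 1.35*(-2.53)^i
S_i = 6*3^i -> [6, 18, 54, 162, 486]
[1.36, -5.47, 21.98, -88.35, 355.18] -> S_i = 1.36*(-4.02)^i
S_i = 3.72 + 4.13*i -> [3.72, 7.85, 11.98, 16.11, 20.24]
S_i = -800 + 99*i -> [-800, -701, -602, -503, -404]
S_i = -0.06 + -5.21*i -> [-0.06, -5.27, -10.48, -15.69, -20.9]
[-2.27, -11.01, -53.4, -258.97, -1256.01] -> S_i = -2.27*4.85^i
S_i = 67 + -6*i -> [67, 61, 55, 49, 43]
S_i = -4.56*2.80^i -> [-4.56, -12.77, -35.75, -100.1, -280.28]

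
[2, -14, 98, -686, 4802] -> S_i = 2*-7^i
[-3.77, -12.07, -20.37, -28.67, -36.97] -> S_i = -3.77 + -8.30*i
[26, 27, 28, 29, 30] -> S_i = 26 + 1*i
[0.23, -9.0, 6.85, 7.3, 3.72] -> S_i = Random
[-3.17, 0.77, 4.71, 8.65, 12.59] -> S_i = -3.17 + 3.94*i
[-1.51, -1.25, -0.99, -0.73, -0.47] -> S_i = -1.51 + 0.26*i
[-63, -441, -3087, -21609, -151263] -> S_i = -63*7^i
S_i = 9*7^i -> [9, 63, 441, 3087, 21609]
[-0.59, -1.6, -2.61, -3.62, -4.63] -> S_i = -0.59 + -1.01*i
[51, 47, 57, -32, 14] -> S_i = Random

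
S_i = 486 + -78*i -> [486, 408, 330, 252, 174]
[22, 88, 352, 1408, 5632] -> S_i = 22*4^i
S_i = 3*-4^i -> [3, -12, 48, -192, 768]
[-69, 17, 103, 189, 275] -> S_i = -69 + 86*i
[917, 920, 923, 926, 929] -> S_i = 917 + 3*i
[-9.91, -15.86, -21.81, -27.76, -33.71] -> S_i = -9.91 + -5.95*i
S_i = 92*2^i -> [92, 184, 368, 736, 1472]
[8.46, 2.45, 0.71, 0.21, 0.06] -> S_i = 8.46*0.29^i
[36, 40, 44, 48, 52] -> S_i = 36 + 4*i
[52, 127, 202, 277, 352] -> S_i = 52 + 75*i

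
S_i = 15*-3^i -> [15, -45, 135, -405, 1215]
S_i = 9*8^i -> [9, 72, 576, 4608, 36864]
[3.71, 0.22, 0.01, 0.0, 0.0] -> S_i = 3.71*0.06^i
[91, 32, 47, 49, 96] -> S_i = Random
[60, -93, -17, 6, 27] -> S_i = Random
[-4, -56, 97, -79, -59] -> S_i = Random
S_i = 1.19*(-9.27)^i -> [1.19, -11.03, 102.26, -947.95, 8787.51]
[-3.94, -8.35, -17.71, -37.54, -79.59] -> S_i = -3.94*2.12^i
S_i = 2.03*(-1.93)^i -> [2.03, -3.92, 7.56, -14.59, 28.17]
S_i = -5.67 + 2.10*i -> [-5.67, -3.57, -1.47, 0.63, 2.73]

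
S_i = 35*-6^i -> [35, -210, 1260, -7560, 45360]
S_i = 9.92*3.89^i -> [9.92, 38.59, 150.11, 583.93, 2271.49]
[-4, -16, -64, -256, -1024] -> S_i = -4*4^i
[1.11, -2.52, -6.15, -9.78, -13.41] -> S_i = 1.11 + -3.63*i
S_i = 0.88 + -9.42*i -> [0.88, -8.54, -17.96, -27.38, -36.8]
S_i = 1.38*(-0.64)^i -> [1.38, -0.88, 0.57, -0.36, 0.23]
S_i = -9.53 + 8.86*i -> [-9.53, -0.67, 8.19, 17.05, 25.91]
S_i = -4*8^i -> [-4, -32, -256, -2048, -16384]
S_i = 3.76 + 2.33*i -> [3.76, 6.09, 8.42, 10.75, 13.08]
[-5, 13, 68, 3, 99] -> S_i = Random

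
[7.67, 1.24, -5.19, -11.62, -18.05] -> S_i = 7.67 + -6.43*i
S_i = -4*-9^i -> [-4, 36, -324, 2916, -26244]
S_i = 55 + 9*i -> [55, 64, 73, 82, 91]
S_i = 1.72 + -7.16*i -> [1.72, -5.44, -12.6, -19.76, -26.92]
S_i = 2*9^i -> [2, 18, 162, 1458, 13122]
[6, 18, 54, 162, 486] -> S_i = 6*3^i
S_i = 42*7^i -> [42, 294, 2058, 14406, 100842]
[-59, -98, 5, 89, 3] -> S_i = Random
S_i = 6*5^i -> [6, 30, 150, 750, 3750]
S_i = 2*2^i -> [2, 4, 8, 16, 32]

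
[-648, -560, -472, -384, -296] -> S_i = -648 + 88*i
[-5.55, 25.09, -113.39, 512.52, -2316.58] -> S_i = -5.55*(-4.52)^i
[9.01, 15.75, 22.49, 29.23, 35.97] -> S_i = 9.01 + 6.74*i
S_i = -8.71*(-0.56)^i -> [-8.71, 4.88, -2.73, 1.53, -0.86]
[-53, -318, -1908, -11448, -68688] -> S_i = -53*6^i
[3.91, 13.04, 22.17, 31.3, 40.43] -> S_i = 3.91 + 9.13*i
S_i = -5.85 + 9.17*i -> [-5.85, 3.32, 12.49, 21.66, 30.83]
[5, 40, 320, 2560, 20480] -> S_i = 5*8^i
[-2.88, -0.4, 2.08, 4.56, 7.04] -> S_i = -2.88 + 2.48*i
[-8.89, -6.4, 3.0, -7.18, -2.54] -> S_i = Random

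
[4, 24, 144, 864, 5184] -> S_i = 4*6^i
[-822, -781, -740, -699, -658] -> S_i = -822 + 41*i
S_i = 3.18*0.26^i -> [3.18, 0.83, 0.21, 0.06, 0.01]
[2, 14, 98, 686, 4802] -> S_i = 2*7^i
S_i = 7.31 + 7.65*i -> [7.31, 14.96, 22.61, 30.26, 37.91]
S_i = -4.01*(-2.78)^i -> [-4.01, 11.15, -30.99, 86.15, -239.51]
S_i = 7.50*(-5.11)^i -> [7.5, -38.33, 195.84, -1000.75, 5113.81]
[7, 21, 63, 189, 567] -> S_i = 7*3^i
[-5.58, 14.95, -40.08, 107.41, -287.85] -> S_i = -5.58*(-2.68)^i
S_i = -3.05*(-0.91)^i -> [-3.05, 2.78, -2.53, 2.3, -2.09]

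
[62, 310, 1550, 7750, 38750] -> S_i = 62*5^i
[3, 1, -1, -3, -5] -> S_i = 3 + -2*i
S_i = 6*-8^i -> [6, -48, 384, -3072, 24576]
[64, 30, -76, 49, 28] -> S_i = Random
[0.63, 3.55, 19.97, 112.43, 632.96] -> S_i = 0.63*5.63^i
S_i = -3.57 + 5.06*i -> [-3.57, 1.49, 6.55, 11.61, 16.67]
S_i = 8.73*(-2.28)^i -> [8.73, -19.9, 45.38, -103.47, 235.91]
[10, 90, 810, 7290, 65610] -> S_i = 10*9^i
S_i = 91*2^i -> [91, 182, 364, 728, 1456]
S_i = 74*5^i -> [74, 370, 1850, 9250, 46250]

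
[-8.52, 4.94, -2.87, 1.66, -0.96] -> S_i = -8.52*(-0.58)^i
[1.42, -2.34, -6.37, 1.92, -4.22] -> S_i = Random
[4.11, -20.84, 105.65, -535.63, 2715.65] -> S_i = 4.11*(-5.07)^i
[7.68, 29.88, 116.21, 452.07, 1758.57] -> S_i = 7.68*3.89^i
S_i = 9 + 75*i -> [9, 84, 159, 234, 309]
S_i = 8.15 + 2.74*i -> [8.15, 10.89, 13.63, 16.37, 19.11]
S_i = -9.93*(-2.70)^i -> [-9.93, 26.81, -72.39, 195.45, -527.72]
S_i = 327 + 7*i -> [327, 334, 341, 348, 355]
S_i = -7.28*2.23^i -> [-7.28, -16.23, -36.2, -80.73, -180.03]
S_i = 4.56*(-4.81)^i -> [4.56, -21.93, 105.5, -507.46, 2440.87]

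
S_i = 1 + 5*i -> [1, 6, 11, 16, 21]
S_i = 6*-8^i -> [6, -48, 384, -3072, 24576]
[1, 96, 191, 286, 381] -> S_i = 1 + 95*i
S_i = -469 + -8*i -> [-469, -477, -485, -493, -501]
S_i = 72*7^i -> [72, 504, 3528, 24696, 172872]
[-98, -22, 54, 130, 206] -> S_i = -98 + 76*i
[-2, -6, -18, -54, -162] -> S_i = -2*3^i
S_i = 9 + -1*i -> [9, 8, 7, 6, 5]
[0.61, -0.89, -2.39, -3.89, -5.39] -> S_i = 0.61 + -1.50*i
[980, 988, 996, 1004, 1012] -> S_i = 980 + 8*i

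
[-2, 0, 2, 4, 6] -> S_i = -2 + 2*i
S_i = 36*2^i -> [36, 72, 144, 288, 576]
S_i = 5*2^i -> [5, 10, 20, 40, 80]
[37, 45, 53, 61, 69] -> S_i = 37 + 8*i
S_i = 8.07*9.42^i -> [8.07, 76.02, 716.1, 6745.69, 63544.38]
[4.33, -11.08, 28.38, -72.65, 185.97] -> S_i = 4.33*(-2.56)^i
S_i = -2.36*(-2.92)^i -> [-2.36, 6.89, -20.12, 58.76, -171.57]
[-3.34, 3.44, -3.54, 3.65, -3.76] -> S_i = -3.34*(-1.03)^i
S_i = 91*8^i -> [91, 728, 5824, 46592, 372736]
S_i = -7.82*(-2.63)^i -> [-7.82, 20.57, -54.09, 142.26, -374.14]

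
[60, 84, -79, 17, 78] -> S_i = Random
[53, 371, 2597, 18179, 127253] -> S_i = 53*7^i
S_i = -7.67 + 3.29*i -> [-7.67, -4.38, -1.09, 2.2, 5.49]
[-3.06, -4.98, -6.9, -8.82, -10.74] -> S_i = -3.06 + -1.92*i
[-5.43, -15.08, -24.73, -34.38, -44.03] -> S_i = -5.43 + -9.65*i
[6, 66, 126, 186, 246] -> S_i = 6 + 60*i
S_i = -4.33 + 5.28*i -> [-4.33, 0.95, 6.23, 11.51, 16.79]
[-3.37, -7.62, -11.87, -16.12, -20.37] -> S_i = -3.37 + -4.25*i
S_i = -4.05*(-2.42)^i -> [-4.05, 9.8, -23.72, 57.4, -138.9]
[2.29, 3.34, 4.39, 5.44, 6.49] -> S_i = 2.29 + 1.05*i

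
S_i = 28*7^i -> [28, 196, 1372, 9604, 67228]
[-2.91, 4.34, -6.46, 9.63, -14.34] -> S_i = -2.91*(-1.49)^i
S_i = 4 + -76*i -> [4, -72, -148, -224, -300]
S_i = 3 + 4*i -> [3, 7, 11, 15, 19]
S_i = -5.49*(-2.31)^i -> [-5.49, 12.68, -29.3, 67.67, -156.32]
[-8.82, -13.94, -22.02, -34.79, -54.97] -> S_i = -8.82*1.58^i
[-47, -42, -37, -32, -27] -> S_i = -47 + 5*i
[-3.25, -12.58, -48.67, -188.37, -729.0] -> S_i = -3.25*3.87^i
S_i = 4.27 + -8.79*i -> [4.27, -4.52, -13.31, -22.1, -30.89]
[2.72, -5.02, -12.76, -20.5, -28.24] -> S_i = 2.72 + -7.74*i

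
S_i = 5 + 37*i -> [5, 42, 79, 116, 153]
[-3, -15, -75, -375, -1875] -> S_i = -3*5^i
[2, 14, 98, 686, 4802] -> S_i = 2*7^i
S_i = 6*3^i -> [6, 18, 54, 162, 486]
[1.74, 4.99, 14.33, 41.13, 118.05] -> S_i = 1.74*2.87^i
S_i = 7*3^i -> [7, 21, 63, 189, 567]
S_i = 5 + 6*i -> [5, 11, 17, 23, 29]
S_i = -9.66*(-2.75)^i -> [-9.66, 26.56, -73.05, 200.9, -552.47]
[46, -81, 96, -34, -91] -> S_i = Random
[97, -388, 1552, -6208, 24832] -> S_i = 97*-4^i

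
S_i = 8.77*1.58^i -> [8.77, 13.86, 21.89, 34.59, 54.65]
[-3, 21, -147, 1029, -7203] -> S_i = -3*-7^i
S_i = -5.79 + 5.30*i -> [-5.79, -0.49, 4.81, 10.11, 15.41]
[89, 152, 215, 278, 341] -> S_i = 89 + 63*i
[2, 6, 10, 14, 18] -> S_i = 2 + 4*i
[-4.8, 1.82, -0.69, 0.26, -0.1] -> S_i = -4.80*(-0.38)^i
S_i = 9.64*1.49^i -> [9.64, 14.36, 21.4, 31.89, 47.51]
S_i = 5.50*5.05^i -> [5.5, 27.78, 140.26, 708.33, 3577.08]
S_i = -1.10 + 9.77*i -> [-1.1, 8.67, 18.44, 28.21, 37.98]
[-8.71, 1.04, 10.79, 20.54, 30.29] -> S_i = -8.71 + 9.75*i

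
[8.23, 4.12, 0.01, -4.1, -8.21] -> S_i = 8.23 + -4.11*i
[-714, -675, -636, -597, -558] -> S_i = -714 + 39*i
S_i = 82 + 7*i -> [82, 89, 96, 103, 110]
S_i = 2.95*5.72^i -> [2.95, 16.87, 96.52, 552.09, 3157.96]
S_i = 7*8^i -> [7, 56, 448, 3584, 28672]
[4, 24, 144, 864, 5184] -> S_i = 4*6^i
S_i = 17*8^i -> [17, 136, 1088, 8704, 69632]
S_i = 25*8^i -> [25, 200, 1600, 12800, 102400]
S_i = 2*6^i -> [2, 12, 72, 432, 2592]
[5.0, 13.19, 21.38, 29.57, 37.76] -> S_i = 5.00 + 8.19*i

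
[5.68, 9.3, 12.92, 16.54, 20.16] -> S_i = 5.68 + 3.62*i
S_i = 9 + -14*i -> [9, -5, -19, -33, -47]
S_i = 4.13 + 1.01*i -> [4.13, 5.14, 6.15, 7.16, 8.17]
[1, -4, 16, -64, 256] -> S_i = 1*-4^i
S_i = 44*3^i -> [44, 132, 396, 1188, 3564]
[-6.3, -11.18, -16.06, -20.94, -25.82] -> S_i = -6.30 + -4.88*i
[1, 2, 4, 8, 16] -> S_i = 1*2^i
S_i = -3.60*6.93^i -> [-3.6, -24.95, -172.89, -1198.13, -8303.01]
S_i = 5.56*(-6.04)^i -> [5.56, -33.58, 202.84, -1225.14, 7399.84]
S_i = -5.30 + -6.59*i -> [-5.3, -11.89, -18.48, -25.07, -31.66]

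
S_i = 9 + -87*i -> [9, -78, -165, -252, -339]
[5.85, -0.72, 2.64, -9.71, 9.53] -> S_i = Random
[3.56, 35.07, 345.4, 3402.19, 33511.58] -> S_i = 3.56*9.85^i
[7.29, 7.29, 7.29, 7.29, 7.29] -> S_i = 7.29*1.00^i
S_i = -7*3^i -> [-7, -21, -63, -189, -567]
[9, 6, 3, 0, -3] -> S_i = 9 + -3*i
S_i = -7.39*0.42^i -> [-7.39, -3.1, -1.3, -0.55, -0.23]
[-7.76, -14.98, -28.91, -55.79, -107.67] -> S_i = -7.76*1.93^i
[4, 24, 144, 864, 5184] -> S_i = 4*6^i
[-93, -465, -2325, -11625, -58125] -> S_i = -93*5^i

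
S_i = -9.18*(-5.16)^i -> [-9.18, 47.37, -244.42, 1261.22, -6507.91]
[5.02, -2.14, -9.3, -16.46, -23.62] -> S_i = 5.02 + -7.16*i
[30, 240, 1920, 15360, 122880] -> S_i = 30*8^i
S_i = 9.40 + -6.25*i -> [9.4, 3.15, -3.1, -9.35, -15.6]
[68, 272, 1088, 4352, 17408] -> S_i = 68*4^i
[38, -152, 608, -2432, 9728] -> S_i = 38*-4^i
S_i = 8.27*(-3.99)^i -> [8.27, -33.0, 131.66, -525.32, 2096.03]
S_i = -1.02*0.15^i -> [-1.02, -0.15, -0.02, -0.0, -0.0]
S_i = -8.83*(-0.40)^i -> [-8.83, 3.53, -1.41, 0.57, -0.23]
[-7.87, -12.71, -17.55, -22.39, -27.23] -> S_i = -7.87 + -4.84*i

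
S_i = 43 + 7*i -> [43, 50, 57, 64, 71]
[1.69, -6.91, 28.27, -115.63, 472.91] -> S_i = 1.69*(-4.09)^i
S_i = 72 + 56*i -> [72, 128, 184, 240, 296]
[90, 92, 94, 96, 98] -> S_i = 90 + 2*i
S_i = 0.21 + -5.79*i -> [0.21, -5.58, -11.37, -17.16, -22.95]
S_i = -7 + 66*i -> [-7, 59, 125, 191, 257]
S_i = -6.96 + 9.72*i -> [-6.96, 2.76, 12.48, 22.2, 31.92]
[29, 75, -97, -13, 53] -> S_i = Random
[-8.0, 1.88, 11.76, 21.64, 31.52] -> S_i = -8.00 + 9.88*i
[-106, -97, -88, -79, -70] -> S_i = -106 + 9*i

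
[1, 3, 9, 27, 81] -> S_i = 1*3^i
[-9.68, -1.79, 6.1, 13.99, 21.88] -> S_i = -9.68 + 7.89*i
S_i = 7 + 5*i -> [7, 12, 17, 22, 27]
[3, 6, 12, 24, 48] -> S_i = 3*2^i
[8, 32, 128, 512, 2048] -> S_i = 8*4^i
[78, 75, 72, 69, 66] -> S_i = 78 + -3*i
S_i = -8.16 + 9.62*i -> [-8.16, 1.46, 11.08, 20.7, 30.32]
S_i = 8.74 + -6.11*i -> [8.74, 2.63, -3.48, -9.59, -15.7]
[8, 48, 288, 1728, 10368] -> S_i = 8*6^i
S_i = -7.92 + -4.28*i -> [-7.92, -12.2, -16.48, -20.76, -25.04]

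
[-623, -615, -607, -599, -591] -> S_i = -623 + 8*i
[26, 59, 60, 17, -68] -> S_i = Random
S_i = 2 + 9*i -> [2, 11, 20, 29, 38]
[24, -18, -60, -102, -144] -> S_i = 24 + -42*i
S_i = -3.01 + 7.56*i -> [-3.01, 4.55, 12.11, 19.67, 27.23]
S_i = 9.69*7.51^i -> [9.69, 72.77, 546.52, 4104.34, 30823.61]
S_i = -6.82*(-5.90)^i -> [-6.82, 40.24, -237.4, 1400.68, -8264.04]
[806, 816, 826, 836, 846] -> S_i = 806 + 10*i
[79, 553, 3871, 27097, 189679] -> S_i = 79*7^i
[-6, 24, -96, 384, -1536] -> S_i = -6*-4^i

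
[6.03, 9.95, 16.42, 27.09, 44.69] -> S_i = 6.03*1.65^i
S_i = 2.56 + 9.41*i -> [2.56, 11.97, 21.38, 30.79, 40.2]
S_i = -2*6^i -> [-2, -12, -72, -432, -2592]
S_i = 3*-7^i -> [3, -21, 147, -1029, 7203]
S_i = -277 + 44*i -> [-277, -233, -189, -145, -101]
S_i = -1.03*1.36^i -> [-1.03, -1.4, -1.91, -2.59, -3.52]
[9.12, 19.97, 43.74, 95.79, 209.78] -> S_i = 9.12*2.19^i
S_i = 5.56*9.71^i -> [5.56, 53.99, 524.22, 5090.17, 49425.57]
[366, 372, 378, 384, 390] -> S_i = 366 + 6*i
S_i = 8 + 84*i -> [8, 92, 176, 260, 344]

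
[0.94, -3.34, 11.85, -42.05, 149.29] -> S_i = 0.94*(-3.55)^i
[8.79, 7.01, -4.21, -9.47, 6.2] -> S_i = Random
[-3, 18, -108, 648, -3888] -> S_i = -3*-6^i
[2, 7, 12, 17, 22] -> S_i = 2 + 5*i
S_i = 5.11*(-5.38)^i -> [5.11, -27.49, 147.91, -795.73, 4281.05]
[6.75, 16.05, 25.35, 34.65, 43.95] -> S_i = 6.75 + 9.30*i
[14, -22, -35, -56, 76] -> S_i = Random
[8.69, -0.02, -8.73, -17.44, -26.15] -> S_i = 8.69 + -8.71*i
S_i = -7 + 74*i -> [-7, 67, 141, 215, 289]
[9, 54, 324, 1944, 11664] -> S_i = 9*6^i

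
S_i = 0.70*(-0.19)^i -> [0.7, -0.13, 0.03, -0.0, 0.0]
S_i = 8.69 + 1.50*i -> [8.69, 10.19, 11.69, 13.19, 14.69]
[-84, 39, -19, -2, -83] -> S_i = Random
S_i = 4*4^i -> [4, 16, 64, 256, 1024]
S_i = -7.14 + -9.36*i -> [-7.14, -16.5, -25.86, -35.22, -44.58]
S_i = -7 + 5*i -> [-7, -2, 3, 8, 13]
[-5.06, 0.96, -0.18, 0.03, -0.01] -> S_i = -5.06*(-0.19)^i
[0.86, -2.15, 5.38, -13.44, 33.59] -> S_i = 0.86*(-2.50)^i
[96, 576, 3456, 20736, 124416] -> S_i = 96*6^i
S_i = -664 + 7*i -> [-664, -657, -650, -643, -636]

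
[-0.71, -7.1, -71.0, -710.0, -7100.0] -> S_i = -0.71*10.00^i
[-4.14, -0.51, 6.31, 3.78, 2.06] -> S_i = Random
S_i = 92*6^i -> [92, 552, 3312, 19872, 119232]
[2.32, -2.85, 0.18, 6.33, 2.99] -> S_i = Random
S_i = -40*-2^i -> [-40, 80, -160, 320, -640]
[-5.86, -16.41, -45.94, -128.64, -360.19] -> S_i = -5.86*2.80^i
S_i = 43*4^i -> [43, 172, 688, 2752, 11008]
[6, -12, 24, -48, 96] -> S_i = 6*-2^i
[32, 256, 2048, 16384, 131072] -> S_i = 32*8^i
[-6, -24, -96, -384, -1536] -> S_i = -6*4^i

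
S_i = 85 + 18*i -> [85, 103, 121, 139, 157]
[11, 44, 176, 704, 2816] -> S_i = 11*4^i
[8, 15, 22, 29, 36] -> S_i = 8 + 7*i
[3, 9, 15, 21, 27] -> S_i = 3 + 6*i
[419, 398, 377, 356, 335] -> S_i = 419 + -21*i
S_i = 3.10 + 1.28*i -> [3.1, 4.38, 5.66, 6.94, 8.22]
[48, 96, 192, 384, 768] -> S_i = 48*2^i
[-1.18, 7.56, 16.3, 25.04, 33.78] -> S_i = -1.18 + 8.74*i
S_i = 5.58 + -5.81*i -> [5.58, -0.23, -6.04, -11.85, -17.66]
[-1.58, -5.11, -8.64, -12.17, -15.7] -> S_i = -1.58 + -3.53*i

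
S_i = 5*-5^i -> [5, -25, 125, -625, 3125]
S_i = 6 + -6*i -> [6, 0, -6, -12, -18]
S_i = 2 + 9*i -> [2, 11, 20, 29, 38]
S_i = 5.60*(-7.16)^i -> [5.6, -40.1, 287.09, -2055.55, 14717.71]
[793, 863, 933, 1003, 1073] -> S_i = 793 + 70*i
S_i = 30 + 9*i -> [30, 39, 48, 57, 66]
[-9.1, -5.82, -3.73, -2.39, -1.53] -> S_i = -9.10*0.64^i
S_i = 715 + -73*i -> [715, 642, 569, 496, 423]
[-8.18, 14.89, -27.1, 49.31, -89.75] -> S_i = -8.18*(-1.82)^i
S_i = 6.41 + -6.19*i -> [6.41, 0.22, -5.97, -12.16, -18.35]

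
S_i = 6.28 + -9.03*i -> [6.28, -2.75, -11.78, -20.81, -29.84]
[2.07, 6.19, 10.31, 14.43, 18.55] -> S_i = 2.07 + 4.12*i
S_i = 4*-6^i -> [4, -24, 144, -864, 5184]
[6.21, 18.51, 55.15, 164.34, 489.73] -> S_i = 6.21*2.98^i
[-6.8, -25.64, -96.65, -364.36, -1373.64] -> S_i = -6.80*3.77^i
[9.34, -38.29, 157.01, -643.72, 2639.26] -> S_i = 9.34*(-4.10)^i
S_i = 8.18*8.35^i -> [8.18, 68.3, 570.33, 4762.26, 39764.84]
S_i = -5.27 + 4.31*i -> [-5.27, -0.96, 3.35, 7.66, 11.97]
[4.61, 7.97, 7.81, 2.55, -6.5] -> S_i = Random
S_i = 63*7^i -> [63, 441, 3087, 21609, 151263]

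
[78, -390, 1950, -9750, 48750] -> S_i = 78*-5^i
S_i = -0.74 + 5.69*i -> [-0.74, 4.95, 10.64, 16.33, 22.02]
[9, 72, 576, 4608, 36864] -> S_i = 9*8^i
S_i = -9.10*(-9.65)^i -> [-9.1, 87.82, -847.41, 8177.55, -78913.38]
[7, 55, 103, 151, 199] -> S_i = 7 + 48*i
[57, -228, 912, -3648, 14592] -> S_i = 57*-4^i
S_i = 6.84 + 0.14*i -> [6.84, 6.98, 7.12, 7.26, 7.4]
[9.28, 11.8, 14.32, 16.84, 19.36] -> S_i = 9.28 + 2.52*i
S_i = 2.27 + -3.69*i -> [2.27, -1.42, -5.11, -8.8, -12.49]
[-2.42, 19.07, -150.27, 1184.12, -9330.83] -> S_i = -2.42*(-7.88)^i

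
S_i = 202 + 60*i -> [202, 262, 322, 382, 442]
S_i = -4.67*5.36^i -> [-4.67, -25.03, -134.17, -719.14, -3854.57]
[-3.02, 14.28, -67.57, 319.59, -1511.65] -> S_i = -3.02*(-4.73)^i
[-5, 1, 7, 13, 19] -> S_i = -5 + 6*i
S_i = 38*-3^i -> [38, -114, 342, -1026, 3078]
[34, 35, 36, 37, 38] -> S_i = 34 + 1*i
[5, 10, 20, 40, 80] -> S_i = 5*2^i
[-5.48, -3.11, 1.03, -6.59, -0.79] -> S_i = Random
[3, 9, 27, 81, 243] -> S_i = 3*3^i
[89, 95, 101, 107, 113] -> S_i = 89 + 6*i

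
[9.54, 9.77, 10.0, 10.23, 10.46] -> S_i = 9.54 + 0.23*i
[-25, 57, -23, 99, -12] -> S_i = Random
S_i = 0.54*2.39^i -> [0.54, 1.29, 3.08, 7.37, 17.62]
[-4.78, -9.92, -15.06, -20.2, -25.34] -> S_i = -4.78 + -5.14*i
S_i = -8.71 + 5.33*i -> [-8.71, -3.38, 1.95, 7.28, 12.61]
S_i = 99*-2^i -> [99, -198, 396, -792, 1584]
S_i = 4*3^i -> [4, 12, 36, 108, 324]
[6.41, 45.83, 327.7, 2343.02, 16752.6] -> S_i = 6.41*7.15^i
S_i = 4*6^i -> [4, 24, 144, 864, 5184]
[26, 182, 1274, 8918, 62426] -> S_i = 26*7^i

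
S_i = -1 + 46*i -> [-1, 45, 91, 137, 183]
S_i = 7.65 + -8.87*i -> [7.65, -1.22, -10.09, -18.96, -27.83]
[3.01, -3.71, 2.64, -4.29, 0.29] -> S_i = Random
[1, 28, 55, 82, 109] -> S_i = 1 + 27*i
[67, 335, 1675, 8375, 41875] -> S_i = 67*5^i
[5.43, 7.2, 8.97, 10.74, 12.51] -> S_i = 5.43 + 1.77*i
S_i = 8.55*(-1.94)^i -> [8.55, -16.59, 32.18, -62.43, 121.11]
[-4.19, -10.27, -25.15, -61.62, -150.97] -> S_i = -4.19*2.45^i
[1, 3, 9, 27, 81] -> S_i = 1*3^i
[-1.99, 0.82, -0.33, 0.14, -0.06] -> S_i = -1.99*(-0.41)^i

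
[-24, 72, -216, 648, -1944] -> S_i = -24*-3^i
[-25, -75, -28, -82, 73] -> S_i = Random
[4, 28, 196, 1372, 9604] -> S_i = 4*7^i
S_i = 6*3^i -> [6, 18, 54, 162, 486]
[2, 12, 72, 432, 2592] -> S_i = 2*6^i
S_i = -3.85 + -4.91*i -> [-3.85, -8.76, -13.67, -18.58, -23.49]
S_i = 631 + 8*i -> [631, 639, 647, 655, 663]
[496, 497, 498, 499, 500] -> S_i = 496 + 1*i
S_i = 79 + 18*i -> [79, 97, 115, 133, 151]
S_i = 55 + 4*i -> [55, 59, 63, 67, 71]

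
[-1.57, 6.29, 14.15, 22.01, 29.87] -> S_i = -1.57 + 7.86*i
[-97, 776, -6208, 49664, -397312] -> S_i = -97*-8^i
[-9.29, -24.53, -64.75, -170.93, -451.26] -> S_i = -9.29*2.64^i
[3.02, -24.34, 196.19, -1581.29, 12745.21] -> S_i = 3.02*(-8.06)^i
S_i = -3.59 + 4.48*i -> [-3.59, 0.89, 5.37, 9.85, 14.33]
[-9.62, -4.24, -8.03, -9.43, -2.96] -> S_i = Random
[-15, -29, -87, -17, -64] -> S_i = Random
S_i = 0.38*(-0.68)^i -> [0.38, -0.26, 0.18, -0.12, 0.08]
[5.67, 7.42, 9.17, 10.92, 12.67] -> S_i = 5.67 + 1.75*i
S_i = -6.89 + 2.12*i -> [-6.89, -4.77, -2.65, -0.53, 1.59]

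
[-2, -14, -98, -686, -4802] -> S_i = -2*7^i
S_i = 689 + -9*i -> [689, 680, 671, 662, 653]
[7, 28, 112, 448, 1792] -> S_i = 7*4^i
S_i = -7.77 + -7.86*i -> [-7.77, -15.63, -23.49, -31.35, -39.21]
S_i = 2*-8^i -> [2, -16, 128, -1024, 8192]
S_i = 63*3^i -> [63, 189, 567, 1701, 5103]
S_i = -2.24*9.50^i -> [-2.24, -21.28, -202.16, -1920.52, -18244.94]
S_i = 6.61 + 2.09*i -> [6.61, 8.7, 10.79, 12.88, 14.97]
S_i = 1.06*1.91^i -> [1.06, 2.02, 3.87, 7.39, 14.11]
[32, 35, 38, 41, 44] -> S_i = 32 + 3*i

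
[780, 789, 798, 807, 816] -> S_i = 780 + 9*i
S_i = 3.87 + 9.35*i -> [3.87, 13.22, 22.57, 31.92, 41.27]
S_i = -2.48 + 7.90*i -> [-2.48, 5.42, 13.32, 21.22, 29.12]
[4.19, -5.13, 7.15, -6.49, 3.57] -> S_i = Random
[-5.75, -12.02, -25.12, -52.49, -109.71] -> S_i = -5.75*2.09^i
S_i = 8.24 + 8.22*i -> [8.24, 16.46, 24.68, 32.9, 41.12]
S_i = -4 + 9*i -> [-4, 5, 14, 23, 32]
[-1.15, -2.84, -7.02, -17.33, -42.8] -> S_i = -1.15*2.47^i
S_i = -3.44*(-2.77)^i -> [-3.44, 9.53, -26.39, 73.11, -202.52]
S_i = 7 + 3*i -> [7, 10, 13, 16, 19]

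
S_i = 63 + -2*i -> [63, 61, 59, 57, 55]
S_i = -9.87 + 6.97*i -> [-9.87, -2.9, 4.07, 11.04, 18.01]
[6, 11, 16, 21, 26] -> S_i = 6 + 5*i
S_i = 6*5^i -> [6, 30, 150, 750, 3750]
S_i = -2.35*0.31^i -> [-2.35, -0.73, -0.23, -0.07, -0.02]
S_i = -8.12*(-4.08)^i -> [-8.12, 33.13, -135.17, 551.49, -2250.07]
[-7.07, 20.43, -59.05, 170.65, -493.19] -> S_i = -7.07*(-2.89)^i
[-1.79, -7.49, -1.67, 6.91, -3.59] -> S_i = Random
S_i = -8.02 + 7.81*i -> [-8.02, -0.21, 7.6, 15.41, 23.22]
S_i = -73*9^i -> [-73, -657, -5913, -53217, -478953]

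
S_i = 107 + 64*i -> [107, 171, 235, 299, 363]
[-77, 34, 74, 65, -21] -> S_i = Random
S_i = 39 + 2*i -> [39, 41, 43, 45, 47]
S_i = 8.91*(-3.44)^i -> [8.91, -30.65, 105.44, -362.7, 1247.7]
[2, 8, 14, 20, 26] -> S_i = 2 + 6*i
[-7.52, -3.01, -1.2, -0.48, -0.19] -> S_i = -7.52*0.40^i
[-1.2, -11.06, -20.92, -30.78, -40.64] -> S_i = -1.20 + -9.86*i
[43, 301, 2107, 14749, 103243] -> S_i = 43*7^i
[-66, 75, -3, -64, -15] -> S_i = Random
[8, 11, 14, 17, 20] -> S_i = 8 + 3*i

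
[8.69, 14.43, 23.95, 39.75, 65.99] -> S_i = 8.69*1.66^i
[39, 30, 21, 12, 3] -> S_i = 39 + -9*i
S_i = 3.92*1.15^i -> [3.92, 4.51, 5.18, 5.96, 6.86]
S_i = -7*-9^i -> [-7, 63, -567, 5103, -45927]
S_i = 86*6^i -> [86, 516, 3096, 18576, 111456]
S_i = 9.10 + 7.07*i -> [9.1, 16.17, 23.24, 30.31, 37.38]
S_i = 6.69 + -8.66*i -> [6.69, -1.97, -10.63, -19.29, -27.95]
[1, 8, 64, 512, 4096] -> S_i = 1*8^i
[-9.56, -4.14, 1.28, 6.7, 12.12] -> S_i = -9.56 + 5.42*i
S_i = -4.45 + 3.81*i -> [-4.45, -0.64, 3.17, 6.98, 10.79]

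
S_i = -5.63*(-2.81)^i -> [-5.63, 15.82, -44.46, 124.92, -351.02]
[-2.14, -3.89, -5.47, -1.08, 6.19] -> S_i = Random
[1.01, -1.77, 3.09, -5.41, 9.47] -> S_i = 1.01*(-1.75)^i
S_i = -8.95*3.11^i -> [-8.95, -27.83, -86.57, -269.22, -837.27]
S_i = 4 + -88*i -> [4, -84, -172, -260, -348]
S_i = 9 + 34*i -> [9, 43, 77, 111, 145]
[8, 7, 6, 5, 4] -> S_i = 8 + -1*i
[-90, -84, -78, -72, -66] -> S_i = -90 + 6*i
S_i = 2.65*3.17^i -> [2.65, 8.4, 26.63, 84.42, 267.6]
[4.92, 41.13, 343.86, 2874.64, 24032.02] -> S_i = 4.92*8.36^i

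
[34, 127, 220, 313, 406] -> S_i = 34 + 93*i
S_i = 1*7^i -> [1, 7, 49, 343, 2401]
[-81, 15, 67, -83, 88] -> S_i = Random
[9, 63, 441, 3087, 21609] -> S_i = 9*7^i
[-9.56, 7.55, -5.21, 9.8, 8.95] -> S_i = Random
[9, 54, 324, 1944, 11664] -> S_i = 9*6^i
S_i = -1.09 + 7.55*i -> [-1.09, 6.46, 14.01, 21.56, 29.11]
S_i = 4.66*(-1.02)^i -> [4.66, -4.75, 4.85, -4.95, 5.04]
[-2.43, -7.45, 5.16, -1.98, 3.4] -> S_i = Random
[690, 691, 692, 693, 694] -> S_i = 690 + 1*i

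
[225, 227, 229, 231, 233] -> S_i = 225 + 2*i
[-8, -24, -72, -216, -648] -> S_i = -8*3^i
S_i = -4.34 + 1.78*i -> [-4.34, -2.56, -0.78, 1.0, 2.78]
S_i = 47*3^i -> [47, 141, 423, 1269, 3807]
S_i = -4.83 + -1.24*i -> [-4.83, -6.07, -7.31, -8.55, -9.79]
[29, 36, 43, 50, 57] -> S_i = 29 + 7*i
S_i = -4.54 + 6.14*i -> [-4.54, 1.6, 7.74, 13.88, 20.02]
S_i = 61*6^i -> [61, 366, 2196, 13176, 79056]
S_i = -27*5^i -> [-27, -135, -675, -3375, -16875]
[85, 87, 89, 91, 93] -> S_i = 85 + 2*i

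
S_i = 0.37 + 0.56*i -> [0.37, 0.93, 1.49, 2.05, 2.61]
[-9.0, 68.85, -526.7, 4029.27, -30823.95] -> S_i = -9.00*(-7.65)^i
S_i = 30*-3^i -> [30, -90, 270, -810, 2430]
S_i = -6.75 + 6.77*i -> [-6.75, 0.02, 6.79, 13.56, 20.33]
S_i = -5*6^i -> [-5, -30, -180, -1080, -6480]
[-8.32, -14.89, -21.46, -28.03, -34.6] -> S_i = -8.32 + -6.57*i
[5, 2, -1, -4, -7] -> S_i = 5 + -3*i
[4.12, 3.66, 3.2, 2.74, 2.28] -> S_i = 4.12 + -0.46*i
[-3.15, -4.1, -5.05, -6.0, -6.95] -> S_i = -3.15 + -0.95*i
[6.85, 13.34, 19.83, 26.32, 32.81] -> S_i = 6.85 + 6.49*i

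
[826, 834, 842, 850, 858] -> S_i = 826 + 8*i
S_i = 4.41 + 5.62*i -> [4.41, 10.03, 15.65, 21.27, 26.89]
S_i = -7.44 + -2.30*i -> [-7.44, -9.74, -12.04, -14.34, -16.64]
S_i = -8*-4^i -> [-8, 32, -128, 512, -2048]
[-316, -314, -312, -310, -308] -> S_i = -316 + 2*i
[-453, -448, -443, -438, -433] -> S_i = -453 + 5*i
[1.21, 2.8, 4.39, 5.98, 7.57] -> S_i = 1.21 + 1.59*i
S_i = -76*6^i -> [-76, -456, -2736, -16416, -98496]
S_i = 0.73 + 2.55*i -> [0.73, 3.28, 5.83, 8.38, 10.93]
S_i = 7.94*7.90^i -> [7.94, 62.73, 495.54, 3914.73, 30926.36]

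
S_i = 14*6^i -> [14, 84, 504, 3024, 18144]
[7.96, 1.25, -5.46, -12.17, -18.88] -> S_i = 7.96 + -6.71*i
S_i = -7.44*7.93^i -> [-7.44, -59.0, -467.86, -3710.16, -29421.56]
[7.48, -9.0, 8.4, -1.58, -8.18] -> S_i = Random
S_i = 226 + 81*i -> [226, 307, 388, 469, 550]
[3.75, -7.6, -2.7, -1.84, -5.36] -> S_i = Random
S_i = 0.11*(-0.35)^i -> [0.11, -0.04, 0.01, -0.0, 0.0]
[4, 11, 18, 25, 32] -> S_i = 4 + 7*i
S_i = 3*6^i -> [3, 18, 108, 648, 3888]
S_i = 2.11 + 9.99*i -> [2.11, 12.1, 22.09, 32.08, 42.07]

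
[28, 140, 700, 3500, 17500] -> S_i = 28*5^i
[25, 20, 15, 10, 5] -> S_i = 25 + -5*i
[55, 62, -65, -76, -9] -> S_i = Random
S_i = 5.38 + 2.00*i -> [5.38, 7.38, 9.38, 11.38, 13.38]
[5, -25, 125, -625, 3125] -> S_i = 5*-5^i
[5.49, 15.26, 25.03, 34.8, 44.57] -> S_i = 5.49 + 9.77*i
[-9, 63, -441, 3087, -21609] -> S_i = -9*-7^i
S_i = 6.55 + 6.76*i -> [6.55, 13.31, 20.07, 26.83, 33.59]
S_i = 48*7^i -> [48, 336, 2352, 16464, 115248]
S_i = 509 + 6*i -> [509, 515, 521, 527, 533]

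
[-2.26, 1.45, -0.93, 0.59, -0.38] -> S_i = -2.26*(-0.64)^i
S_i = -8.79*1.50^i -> [-8.79, -13.18, -19.78, -29.67, -44.5]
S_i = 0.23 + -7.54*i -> [0.23, -7.31, -14.85, -22.39, -29.93]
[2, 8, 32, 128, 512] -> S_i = 2*4^i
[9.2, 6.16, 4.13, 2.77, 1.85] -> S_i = 9.20*0.67^i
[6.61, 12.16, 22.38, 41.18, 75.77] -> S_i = 6.61*1.84^i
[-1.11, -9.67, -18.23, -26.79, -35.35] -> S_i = -1.11 + -8.56*i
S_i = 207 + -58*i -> [207, 149, 91, 33, -25]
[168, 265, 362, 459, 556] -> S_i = 168 + 97*i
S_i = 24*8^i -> [24, 192, 1536, 12288, 98304]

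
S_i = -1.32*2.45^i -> [-1.32, -3.23, -7.92, -19.41, -47.56]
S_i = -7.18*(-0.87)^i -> [-7.18, 6.25, -5.43, 4.73, -4.11]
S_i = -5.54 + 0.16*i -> [-5.54, -5.38, -5.22, -5.06, -4.9]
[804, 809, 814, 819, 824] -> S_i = 804 + 5*i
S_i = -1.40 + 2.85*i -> [-1.4, 1.45, 4.3, 7.15, 10.0]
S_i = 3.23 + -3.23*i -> [3.23, 0.0, -3.23, -6.46, -9.69]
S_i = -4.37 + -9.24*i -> [-4.37, -13.61, -22.85, -32.09, -41.33]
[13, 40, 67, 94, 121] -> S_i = 13 + 27*i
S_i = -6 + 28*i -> [-6, 22, 50, 78, 106]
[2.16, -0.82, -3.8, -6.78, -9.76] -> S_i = 2.16 + -2.98*i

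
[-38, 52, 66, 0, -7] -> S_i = Random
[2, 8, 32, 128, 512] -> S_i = 2*4^i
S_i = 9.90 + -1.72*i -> [9.9, 8.18, 6.46, 4.74, 3.02]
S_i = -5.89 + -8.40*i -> [-5.89, -14.29, -22.69, -31.09, -39.49]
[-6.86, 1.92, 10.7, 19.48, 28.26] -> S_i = -6.86 + 8.78*i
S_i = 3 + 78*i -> [3, 81, 159, 237, 315]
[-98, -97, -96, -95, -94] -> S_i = -98 + 1*i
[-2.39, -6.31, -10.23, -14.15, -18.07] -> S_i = -2.39 + -3.92*i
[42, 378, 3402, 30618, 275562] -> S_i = 42*9^i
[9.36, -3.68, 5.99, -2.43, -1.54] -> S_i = Random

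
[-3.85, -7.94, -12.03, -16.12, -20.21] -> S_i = -3.85 + -4.09*i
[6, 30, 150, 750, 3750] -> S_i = 6*5^i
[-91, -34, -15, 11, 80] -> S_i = Random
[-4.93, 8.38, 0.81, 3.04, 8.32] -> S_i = Random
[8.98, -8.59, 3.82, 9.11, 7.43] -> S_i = Random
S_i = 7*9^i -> [7, 63, 567, 5103, 45927]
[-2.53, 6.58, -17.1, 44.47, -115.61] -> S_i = -2.53*(-2.60)^i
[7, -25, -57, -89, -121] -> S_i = 7 + -32*i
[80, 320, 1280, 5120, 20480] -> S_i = 80*4^i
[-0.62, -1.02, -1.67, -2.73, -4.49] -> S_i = -0.62*1.64^i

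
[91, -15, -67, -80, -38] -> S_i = Random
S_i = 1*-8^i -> [1, -8, 64, -512, 4096]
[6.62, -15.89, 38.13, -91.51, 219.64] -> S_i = 6.62*(-2.40)^i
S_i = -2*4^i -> [-2, -8, -32, -128, -512]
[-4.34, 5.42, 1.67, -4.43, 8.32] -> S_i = Random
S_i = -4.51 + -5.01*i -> [-4.51, -9.52, -14.53, -19.54, -24.55]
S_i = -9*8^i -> [-9, -72, -576, -4608, -36864]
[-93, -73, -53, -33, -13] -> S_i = -93 + 20*i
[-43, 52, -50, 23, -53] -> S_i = Random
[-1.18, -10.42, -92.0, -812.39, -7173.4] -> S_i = -1.18*8.83^i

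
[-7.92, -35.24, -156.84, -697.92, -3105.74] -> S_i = -7.92*4.45^i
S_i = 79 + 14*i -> [79, 93, 107, 121, 135]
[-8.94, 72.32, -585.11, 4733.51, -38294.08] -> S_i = -8.94*(-8.09)^i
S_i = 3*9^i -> [3, 27, 243, 2187, 19683]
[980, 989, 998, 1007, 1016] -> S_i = 980 + 9*i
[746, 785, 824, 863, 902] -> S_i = 746 + 39*i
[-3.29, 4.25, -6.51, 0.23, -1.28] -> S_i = Random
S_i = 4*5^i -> [4, 20, 100, 500, 2500]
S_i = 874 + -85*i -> [874, 789, 704, 619, 534]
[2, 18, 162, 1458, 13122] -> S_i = 2*9^i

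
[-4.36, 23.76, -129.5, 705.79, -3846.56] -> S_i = -4.36*(-5.45)^i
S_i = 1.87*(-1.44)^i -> [1.87, -2.69, 3.88, -5.58, 8.04]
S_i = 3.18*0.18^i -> [3.18, 0.57, 0.1, 0.02, 0.0]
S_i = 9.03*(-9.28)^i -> [9.03, -83.8, 777.65, -7216.58, 66969.9]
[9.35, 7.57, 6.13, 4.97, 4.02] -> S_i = 9.35*0.81^i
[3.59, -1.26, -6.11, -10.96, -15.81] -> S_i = 3.59 + -4.85*i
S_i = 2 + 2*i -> [2, 4, 6, 8, 10]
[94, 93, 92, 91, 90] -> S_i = 94 + -1*i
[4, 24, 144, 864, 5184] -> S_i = 4*6^i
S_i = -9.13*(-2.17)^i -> [-9.13, 19.81, -42.99, 93.29, -202.45]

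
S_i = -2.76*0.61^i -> [-2.76, -1.68, -1.03, -0.63, -0.38]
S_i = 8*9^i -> [8, 72, 648, 5832, 52488]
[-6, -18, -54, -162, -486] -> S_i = -6*3^i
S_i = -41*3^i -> [-41, -123, -369, -1107, -3321]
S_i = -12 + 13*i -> [-12, 1, 14, 27, 40]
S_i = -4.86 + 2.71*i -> [-4.86, -2.15, 0.56, 3.27, 5.98]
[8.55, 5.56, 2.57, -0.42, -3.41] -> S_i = 8.55 + -2.99*i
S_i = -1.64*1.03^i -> [-1.64, -1.69, -1.74, -1.79, -1.85]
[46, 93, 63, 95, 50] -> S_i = Random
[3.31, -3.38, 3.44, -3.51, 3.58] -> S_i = 3.31*(-1.02)^i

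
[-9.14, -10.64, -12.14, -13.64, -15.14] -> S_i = -9.14 + -1.50*i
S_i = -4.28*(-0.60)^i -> [-4.28, 2.57, -1.54, 0.92, -0.55]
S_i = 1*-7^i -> [1, -7, 49, -343, 2401]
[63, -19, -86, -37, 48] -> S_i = Random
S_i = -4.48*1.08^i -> [-4.48, -4.84, -5.23, -5.64, -6.09]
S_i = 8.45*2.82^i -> [8.45, 23.83, 67.2, 189.5, 534.38]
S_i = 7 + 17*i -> [7, 24, 41, 58, 75]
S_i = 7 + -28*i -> [7, -21, -49, -77, -105]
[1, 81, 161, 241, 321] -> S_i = 1 + 80*i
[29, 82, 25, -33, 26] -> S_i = Random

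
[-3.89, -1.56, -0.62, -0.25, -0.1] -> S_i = -3.89*0.40^i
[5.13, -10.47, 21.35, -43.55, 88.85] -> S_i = 5.13*(-2.04)^i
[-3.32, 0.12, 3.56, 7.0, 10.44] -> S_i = -3.32 + 3.44*i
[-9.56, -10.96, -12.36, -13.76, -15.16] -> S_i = -9.56 + -1.40*i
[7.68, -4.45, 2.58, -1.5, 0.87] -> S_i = 7.68*(-0.58)^i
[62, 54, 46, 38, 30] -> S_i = 62 + -8*i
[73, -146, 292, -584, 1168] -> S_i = 73*-2^i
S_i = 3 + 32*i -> [3, 35, 67, 99, 131]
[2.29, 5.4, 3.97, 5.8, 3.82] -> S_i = Random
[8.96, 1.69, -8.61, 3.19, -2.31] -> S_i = Random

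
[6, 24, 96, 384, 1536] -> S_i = 6*4^i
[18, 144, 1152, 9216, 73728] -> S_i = 18*8^i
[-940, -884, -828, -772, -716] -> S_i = -940 + 56*i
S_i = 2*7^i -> [2, 14, 98, 686, 4802]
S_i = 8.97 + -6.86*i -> [8.97, 2.11, -4.75, -11.61, -18.47]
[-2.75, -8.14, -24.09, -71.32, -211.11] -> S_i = -2.75*2.96^i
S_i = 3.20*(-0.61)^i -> [3.2, -1.95, 1.19, -0.73, 0.44]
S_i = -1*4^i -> [-1, -4, -16, -64, -256]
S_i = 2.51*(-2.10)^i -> [2.51, -5.27, 11.07, -23.25, 48.81]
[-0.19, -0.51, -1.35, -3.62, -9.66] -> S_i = -0.19*2.67^i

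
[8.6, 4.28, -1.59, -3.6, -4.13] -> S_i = Random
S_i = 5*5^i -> [5, 25, 125, 625, 3125]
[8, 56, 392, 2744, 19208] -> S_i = 8*7^i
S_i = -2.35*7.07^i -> [-2.35, -16.61, -117.46, -830.47, -5871.45]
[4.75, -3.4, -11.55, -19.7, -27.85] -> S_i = 4.75 + -8.15*i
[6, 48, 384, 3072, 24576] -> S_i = 6*8^i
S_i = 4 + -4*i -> [4, 0, -4, -8, -12]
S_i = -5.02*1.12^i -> [-5.02, -5.62, -6.3, -7.05, -7.9]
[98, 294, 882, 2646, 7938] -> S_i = 98*3^i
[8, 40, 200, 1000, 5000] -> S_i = 8*5^i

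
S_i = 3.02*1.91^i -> [3.02, 5.77, 11.02, 21.04, 40.19]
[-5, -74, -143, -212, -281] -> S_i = -5 + -69*i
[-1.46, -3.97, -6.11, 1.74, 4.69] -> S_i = Random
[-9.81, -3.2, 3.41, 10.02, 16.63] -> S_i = -9.81 + 6.61*i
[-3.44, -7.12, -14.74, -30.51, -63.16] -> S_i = -3.44*2.07^i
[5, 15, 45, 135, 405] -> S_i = 5*3^i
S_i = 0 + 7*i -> [0, 7, 14, 21, 28]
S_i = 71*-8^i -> [71, -568, 4544, -36352, 290816]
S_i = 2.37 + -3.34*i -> [2.37, -0.97, -4.31, -7.65, -10.99]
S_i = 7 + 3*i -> [7, 10, 13, 16, 19]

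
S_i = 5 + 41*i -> [5, 46, 87, 128, 169]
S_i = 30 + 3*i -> [30, 33, 36, 39, 42]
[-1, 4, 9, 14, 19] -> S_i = -1 + 5*i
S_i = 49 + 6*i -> [49, 55, 61, 67, 73]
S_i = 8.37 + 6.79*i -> [8.37, 15.16, 21.95, 28.74, 35.53]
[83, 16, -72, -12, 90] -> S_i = Random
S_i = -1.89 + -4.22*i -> [-1.89, -6.11, -10.33, -14.55, -18.77]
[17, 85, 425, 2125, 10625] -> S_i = 17*5^i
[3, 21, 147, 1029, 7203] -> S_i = 3*7^i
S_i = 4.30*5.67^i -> [4.3, 24.38, 138.24, 783.82, 4444.27]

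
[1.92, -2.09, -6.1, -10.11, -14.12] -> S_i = 1.92 + -4.01*i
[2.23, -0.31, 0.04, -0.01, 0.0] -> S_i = 2.23*(-0.14)^i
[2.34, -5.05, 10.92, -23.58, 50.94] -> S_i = 2.34*(-2.16)^i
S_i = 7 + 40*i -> [7, 47, 87, 127, 167]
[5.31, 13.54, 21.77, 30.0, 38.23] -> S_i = 5.31 + 8.23*i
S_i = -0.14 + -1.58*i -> [-0.14, -1.72, -3.3, -4.88, -6.46]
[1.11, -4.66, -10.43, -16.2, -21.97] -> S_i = 1.11 + -5.77*i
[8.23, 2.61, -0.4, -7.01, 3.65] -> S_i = Random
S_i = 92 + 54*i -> [92, 146, 200, 254, 308]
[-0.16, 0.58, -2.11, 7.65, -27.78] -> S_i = -0.16*(-3.63)^i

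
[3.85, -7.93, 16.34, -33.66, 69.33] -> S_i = 3.85*(-2.06)^i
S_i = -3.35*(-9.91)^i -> [-3.35, 33.2, -329.0, 3260.36, -32310.18]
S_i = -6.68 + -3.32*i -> [-6.68, -10.0, -13.32, -16.64, -19.96]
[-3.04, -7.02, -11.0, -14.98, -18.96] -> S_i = -3.04 + -3.98*i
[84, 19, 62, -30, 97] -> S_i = Random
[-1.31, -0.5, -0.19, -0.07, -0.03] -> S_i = -1.31*0.38^i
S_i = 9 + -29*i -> [9, -20, -49, -78, -107]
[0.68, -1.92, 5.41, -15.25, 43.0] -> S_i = 0.68*(-2.82)^i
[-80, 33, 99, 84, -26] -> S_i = Random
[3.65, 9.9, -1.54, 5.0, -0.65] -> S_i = Random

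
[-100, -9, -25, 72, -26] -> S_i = Random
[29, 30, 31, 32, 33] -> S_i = 29 + 1*i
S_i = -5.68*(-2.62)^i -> [-5.68, 14.88, -38.99, 102.15, -267.64]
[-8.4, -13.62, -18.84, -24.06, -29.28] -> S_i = -8.40 + -5.22*i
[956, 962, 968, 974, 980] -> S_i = 956 + 6*i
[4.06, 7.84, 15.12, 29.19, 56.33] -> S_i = 4.06*1.93^i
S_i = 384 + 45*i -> [384, 429, 474, 519, 564]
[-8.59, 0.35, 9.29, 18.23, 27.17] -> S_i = -8.59 + 8.94*i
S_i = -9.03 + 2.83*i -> [-9.03, -6.2, -3.37, -0.54, 2.29]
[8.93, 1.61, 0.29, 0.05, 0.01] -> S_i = 8.93*0.18^i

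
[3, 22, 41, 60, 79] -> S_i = 3 + 19*i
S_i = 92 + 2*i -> [92, 94, 96, 98, 100]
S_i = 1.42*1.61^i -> [1.42, 2.29, 3.68, 5.93, 9.54]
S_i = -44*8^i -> [-44, -352, -2816, -22528, -180224]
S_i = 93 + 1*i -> [93, 94, 95, 96, 97]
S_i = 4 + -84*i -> [4, -80, -164, -248, -332]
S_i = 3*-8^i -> [3, -24, 192, -1536, 12288]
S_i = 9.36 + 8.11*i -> [9.36, 17.47, 25.58, 33.69, 41.8]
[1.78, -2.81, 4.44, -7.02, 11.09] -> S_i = 1.78*(-1.58)^i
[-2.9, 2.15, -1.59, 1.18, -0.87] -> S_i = -2.90*(-0.74)^i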